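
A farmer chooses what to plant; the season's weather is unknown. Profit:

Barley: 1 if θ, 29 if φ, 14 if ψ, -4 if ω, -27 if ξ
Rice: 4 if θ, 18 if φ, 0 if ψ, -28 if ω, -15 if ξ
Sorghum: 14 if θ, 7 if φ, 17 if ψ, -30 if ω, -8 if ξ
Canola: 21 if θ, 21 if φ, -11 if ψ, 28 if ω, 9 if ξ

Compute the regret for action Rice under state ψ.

17

Best payoff under ψ is 17.
Regret = 17 − 0 = 17.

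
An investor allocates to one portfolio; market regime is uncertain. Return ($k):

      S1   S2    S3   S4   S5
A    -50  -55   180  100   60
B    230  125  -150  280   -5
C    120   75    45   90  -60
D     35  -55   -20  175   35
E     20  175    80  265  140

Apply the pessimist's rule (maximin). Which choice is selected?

Row minima: A=-55, B=-150, C=-60, D=-55, E=20
Best worst-case = 20 → E.

E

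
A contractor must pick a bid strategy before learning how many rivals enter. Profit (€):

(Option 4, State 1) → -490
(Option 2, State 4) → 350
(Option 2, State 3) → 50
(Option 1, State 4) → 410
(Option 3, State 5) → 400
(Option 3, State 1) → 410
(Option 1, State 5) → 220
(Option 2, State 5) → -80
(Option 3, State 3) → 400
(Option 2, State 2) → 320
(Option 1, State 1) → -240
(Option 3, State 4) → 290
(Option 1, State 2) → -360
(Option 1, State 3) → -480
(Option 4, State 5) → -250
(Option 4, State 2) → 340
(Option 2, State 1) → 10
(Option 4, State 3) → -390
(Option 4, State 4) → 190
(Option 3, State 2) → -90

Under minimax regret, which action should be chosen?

Column bests: State 1=410, State 2=340, State 3=400, State 4=410, State 5=400.
Option 1 regrets: 650, 700, 880, 0, 180 → max 880
Option 2 regrets: 400, 20, 350, 60, 480 → max 480
Option 3 regrets: 0, 430, 0, 120, 0 → max 430
Option 4 regrets: 900, 0, 790, 220, 650 → max 900
Smallest max regret = 430 → Option 3.

Option 3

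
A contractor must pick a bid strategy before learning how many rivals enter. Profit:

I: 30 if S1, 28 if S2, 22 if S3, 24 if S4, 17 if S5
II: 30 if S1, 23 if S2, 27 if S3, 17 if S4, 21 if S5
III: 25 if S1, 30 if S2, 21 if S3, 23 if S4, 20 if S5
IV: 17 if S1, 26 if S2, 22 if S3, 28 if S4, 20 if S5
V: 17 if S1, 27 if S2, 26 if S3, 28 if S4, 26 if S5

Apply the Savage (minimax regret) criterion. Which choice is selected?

III

Column bests: S1=30, S2=30, S3=27, S4=28, S5=26.
I regrets: 0, 2, 5, 4, 9 → max 9
II regrets: 0, 7, 0, 11, 5 → max 11
III regrets: 5, 0, 6, 5, 6 → max 6
IV regrets: 13, 4, 5, 0, 6 → max 13
V regrets: 13, 3, 1, 0, 0 → max 13
Smallest max regret = 6 → III.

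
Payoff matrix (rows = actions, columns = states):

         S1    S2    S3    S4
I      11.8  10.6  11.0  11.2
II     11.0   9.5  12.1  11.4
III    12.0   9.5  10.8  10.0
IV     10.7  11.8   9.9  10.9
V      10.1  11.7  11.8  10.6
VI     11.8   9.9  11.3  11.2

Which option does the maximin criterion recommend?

Row minima: I=10.6, II=9.5, III=9.5, IV=9.9, V=10.1, VI=9.9
Best worst-case = 10.6 → I.

I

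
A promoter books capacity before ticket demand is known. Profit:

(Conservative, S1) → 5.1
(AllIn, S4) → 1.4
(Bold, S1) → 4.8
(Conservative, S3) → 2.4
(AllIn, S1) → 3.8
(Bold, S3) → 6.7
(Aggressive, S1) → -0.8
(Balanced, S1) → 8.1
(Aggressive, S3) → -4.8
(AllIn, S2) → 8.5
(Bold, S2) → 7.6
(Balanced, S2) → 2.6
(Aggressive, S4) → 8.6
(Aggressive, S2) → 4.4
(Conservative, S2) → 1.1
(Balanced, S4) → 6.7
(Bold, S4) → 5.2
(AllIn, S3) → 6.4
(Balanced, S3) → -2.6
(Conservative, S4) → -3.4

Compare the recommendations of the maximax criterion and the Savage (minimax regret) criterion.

Row maxima: Conservative=5.1, Balanced=8.1, Aggressive=8.6, Bold=7.6, AllIn=8.5
Best best-case = 8.6 → Aggressive.
Column bests: S1=8.1, S2=8.5, S3=6.7, S4=8.6.
Conservative regrets: 3.0, 7.4, 4.3, 12.0 → max 12.0
Balanced regrets: 0.0, 5.9, 9.3, 1.9 → max 9.3
Aggressive regrets: 8.9, 4.1, 11.5, 0.0 → max 11.5
Bold regrets: 3.3, 0.9, 0.0, 3.4 → max 3.4
AllIn regrets: 4.3, 0.0, 0.3, 7.2 → max 7.2
Smallest max regret = 3.4 → Bold.

maximax → Aggressive; minimax regret → Bold (disagree)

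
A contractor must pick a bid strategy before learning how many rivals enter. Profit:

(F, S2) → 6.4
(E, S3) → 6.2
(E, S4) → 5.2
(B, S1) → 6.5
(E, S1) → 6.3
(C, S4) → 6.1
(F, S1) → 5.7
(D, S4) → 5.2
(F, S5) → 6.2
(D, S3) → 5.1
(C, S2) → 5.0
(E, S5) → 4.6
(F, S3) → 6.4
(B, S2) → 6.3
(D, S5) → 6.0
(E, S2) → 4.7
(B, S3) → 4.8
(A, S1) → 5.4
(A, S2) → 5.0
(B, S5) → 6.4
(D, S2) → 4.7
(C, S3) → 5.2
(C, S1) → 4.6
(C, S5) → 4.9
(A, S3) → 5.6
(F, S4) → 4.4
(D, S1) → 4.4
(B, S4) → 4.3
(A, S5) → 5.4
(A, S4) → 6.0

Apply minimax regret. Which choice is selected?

Column bests: S1=6.5, S2=6.4, S3=6.4, S4=6.1, S5=6.4.
A regrets: 1.1, 1.4, 0.8, 0.1, 1.0 → max 1.4
B regrets: 0.0, 0.1, 1.6, 1.8, 0.0 → max 1.8
C regrets: 1.9, 1.4, 1.2, 0.0, 1.5 → max 1.9
D regrets: 2.1, 1.7, 1.3, 0.9, 0.4 → max 2.1
E regrets: 0.2, 1.7, 0.2, 0.9, 1.8 → max 1.8
F regrets: 0.8, 0.0, 0.0, 1.7, 0.2 → max 1.7
Smallest max regret = 1.4 → A.

A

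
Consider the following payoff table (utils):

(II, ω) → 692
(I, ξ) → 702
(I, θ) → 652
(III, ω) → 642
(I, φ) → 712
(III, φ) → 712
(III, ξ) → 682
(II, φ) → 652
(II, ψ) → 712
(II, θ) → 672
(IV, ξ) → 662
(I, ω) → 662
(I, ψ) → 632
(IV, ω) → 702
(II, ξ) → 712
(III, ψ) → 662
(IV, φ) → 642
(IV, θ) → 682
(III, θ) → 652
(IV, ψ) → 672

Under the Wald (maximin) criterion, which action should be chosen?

II

Row minima: I=632, II=652, III=642, IV=642
Best worst-case = 652 → II.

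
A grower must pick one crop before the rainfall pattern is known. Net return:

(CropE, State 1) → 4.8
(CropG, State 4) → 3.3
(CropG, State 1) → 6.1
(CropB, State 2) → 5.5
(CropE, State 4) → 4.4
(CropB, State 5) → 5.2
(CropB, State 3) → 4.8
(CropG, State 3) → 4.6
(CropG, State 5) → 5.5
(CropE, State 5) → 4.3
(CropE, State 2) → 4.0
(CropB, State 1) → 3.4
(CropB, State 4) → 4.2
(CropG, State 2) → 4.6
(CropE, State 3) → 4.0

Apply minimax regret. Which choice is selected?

Column bests: State 1=6.1, State 2=5.5, State 3=4.8, State 4=4.4, State 5=5.5.
CropB regrets: 2.7, 0.0, 0.0, 0.2, 0.3 → max 2.7
CropG regrets: 0.0, 0.9, 0.2, 1.1, 0.0 → max 1.1
CropE regrets: 1.3, 1.5, 0.8, 0.0, 1.2 → max 1.5
Smallest max regret = 1.1 → CropG.

CropG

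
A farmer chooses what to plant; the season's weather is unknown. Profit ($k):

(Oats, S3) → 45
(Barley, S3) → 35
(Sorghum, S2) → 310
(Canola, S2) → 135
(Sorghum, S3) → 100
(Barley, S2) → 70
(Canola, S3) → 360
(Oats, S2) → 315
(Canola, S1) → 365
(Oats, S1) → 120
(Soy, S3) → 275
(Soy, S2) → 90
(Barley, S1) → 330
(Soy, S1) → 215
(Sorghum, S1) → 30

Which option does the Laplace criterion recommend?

Row averages: Soy=580/3, Canola=860/3, Barley=145, Sorghum=440/3, Oats=160
Highest average = 860/3 → Canola.

Canola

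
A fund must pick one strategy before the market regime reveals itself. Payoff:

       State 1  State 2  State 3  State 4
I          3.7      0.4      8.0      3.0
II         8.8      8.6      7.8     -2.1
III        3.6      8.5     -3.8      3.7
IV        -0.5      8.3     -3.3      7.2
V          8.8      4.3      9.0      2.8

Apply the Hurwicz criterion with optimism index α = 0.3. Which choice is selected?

V

I: 0.3·8.0 + 0.7·0.4 = 2.68
II: 0.3·8.8 + 0.7·(-2.1) = 1.17
III: 0.3·8.5 + 0.7·(-3.8) = -0.11
IV: 0.3·8.3 + 0.7·(-3.3) = 0.18
V: 0.3·9.0 + 0.7·2.8 = 4.66
Highest Hurwicz score = 4.66 → V.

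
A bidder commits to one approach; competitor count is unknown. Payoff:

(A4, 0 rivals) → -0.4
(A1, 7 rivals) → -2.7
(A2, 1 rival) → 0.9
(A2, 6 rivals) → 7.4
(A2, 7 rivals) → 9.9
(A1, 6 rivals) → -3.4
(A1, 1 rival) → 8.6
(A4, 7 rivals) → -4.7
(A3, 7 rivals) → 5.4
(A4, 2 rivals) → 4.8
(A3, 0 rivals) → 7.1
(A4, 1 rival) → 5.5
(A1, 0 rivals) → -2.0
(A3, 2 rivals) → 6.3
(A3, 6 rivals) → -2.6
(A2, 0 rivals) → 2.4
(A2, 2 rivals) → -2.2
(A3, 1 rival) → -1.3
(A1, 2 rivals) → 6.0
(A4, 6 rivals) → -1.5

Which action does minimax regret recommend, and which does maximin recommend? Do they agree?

Column bests: 0 rivals=7.1, 1 rival=8.6, 2 rivals=6.3, 6 rivals=7.4, 7 rivals=9.9.
A1 regrets: 9.1, 0.0, 0.3, 10.8, 12.6 → max 12.6
A2 regrets: 4.7, 7.7, 8.5, 0.0, 0.0 → max 8.5
A3 regrets: 0.0, 9.9, 0.0, 10.0, 4.5 → max 10.0
A4 regrets: 7.5, 3.1, 1.5, 8.9, 14.6 → max 14.6
Smallest max regret = 8.5 → A2.
Row minima: A1=-3.4, A2=-2.2, A3=-2.6, A4=-4.7
Best worst-case = -2.2 → A2.

minimax regret → A2; maximin → A2 (agree)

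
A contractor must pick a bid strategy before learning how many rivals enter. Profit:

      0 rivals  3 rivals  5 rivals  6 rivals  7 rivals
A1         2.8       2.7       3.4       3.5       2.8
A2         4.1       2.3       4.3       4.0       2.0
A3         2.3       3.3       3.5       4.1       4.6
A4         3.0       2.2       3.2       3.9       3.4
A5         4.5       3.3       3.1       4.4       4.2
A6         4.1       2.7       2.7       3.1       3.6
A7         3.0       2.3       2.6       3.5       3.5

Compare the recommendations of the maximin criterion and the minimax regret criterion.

maximin → A5; minimax regret → A5 (agree)

Row minima: A1=2.7, A2=2.0, A3=2.3, A4=2.2, A5=3.1, A6=2.7, A7=2.3
Best worst-case = 3.1 → A5.
Column bests: 0 rivals=4.5, 3 rivals=3.3, 5 rivals=4.3, 6 rivals=4.4, 7 rivals=4.6.
A1 regrets: 1.7, 0.6, 0.9, 0.9, 1.8 → max 1.8
A2 regrets: 0.4, 1.0, 0.0, 0.4, 2.6 → max 2.6
A3 regrets: 2.2, 0.0, 0.8, 0.3, 0.0 → max 2.2
A4 regrets: 1.5, 1.1, 1.1, 0.5, 1.2 → max 1.5
A5 regrets: 0.0, 0.0, 1.2, 0.0, 0.4 → max 1.2
A6 regrets: 0.4, 0.6, 1.6, 1.3, 1.0 → max 1.6
A7 regrets: 1.5, 1.0, 1.7, 0.9, 1.1 → max 1.7
Smallest max regret = 1.2 → A5.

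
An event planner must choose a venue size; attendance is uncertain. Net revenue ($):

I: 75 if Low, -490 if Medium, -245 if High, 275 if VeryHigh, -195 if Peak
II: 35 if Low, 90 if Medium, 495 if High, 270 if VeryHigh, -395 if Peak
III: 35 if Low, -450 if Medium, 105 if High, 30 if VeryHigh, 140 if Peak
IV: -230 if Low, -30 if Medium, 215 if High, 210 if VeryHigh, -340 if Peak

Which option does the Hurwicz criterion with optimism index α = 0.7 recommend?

II

I: 0.7·275 + 0.3·(-490) = 45.5
II: 0.7·495 + 0.3·(-395) = 228
III: 0.7·140 + 0.3·(-450) = -37
IV: 0.7·215 + 0.3·(-340) = 48.5
Highest Hurwicz score = 228 → II.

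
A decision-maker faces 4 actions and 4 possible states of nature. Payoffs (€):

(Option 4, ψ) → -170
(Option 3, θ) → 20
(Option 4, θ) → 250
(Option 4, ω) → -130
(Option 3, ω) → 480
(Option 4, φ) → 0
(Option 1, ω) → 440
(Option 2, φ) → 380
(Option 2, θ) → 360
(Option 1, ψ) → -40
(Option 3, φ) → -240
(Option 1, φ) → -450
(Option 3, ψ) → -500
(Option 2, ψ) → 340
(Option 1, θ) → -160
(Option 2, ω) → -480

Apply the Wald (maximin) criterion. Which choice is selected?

Option 4

Row minima: Option 1=-450, Option 2=-480, Option 3=-500, Option 4=-170
Best worst-case = -170 → Option 4.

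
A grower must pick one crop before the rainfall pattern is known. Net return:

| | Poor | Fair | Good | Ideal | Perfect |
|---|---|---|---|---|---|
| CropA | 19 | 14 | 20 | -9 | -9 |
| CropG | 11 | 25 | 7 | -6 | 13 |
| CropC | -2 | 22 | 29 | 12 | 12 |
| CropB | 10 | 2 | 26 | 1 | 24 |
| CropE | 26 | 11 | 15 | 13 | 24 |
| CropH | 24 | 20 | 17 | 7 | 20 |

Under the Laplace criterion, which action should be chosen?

CropE

Row averages: CropA=7, CropG=10, CropC=14.6, CropB=12.6, CropE=17.8, CropH=17.6
Highest average = 17.8 → CropE.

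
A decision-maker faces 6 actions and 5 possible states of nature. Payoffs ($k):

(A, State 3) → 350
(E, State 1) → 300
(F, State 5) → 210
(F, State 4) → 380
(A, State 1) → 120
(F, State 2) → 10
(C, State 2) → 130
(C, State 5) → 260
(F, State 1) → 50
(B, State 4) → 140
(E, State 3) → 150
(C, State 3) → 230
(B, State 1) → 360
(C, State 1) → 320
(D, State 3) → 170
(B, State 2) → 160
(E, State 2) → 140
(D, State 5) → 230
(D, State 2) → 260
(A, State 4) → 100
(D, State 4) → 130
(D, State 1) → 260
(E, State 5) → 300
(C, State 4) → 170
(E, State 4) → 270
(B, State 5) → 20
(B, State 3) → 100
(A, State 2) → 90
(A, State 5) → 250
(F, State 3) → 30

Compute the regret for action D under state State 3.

Best payoff under State 3 is 350.
Regret = 350 − 170 = 180.

180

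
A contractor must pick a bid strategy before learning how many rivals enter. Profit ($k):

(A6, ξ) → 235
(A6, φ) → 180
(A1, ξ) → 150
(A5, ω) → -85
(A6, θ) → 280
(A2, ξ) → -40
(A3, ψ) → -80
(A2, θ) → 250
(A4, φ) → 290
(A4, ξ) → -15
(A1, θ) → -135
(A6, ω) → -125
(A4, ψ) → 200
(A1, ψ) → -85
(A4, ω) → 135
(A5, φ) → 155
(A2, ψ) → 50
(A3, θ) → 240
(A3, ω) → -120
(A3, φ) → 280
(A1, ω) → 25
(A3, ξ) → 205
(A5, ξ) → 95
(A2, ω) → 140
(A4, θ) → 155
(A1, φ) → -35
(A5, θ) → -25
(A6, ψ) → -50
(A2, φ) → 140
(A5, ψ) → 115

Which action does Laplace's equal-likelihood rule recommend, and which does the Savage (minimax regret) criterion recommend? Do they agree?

laplace → A4; minimax regret → A4 (agree)

Row averages: A1=-16, A2=108, A3=105, A4=153, A5=51, A6=104
Highest average = 153 → A4.
Column bests: θ=280, φ=290, ψ=200, ω=140, ξ=235.
A1 regrets: 415, 325, 285, 115, 85 → max 415
A2 regrets: 30, 150, 150, 0, 275 → max 275
A3 regrets: 40, 10, 280, 260, 30 → max 280
A4 regrets: 125, 0, 0, 5, 250 → max 250
A5 regrets: 305, 135, 85, 225, 140 → max 305
A6 regrets: 0, 110, 250, 265, 0 → max 265
Smallest max regret = 250 → A4.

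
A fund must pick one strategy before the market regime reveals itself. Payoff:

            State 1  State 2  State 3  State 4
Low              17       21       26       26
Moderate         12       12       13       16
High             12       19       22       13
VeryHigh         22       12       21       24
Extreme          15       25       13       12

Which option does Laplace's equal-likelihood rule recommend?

Low

Row averages: Low=22.5, Moderate=13.25, High=16.5, VeryHigh=19.75, Extreme=16.25
Highest average = 22.5 → Low.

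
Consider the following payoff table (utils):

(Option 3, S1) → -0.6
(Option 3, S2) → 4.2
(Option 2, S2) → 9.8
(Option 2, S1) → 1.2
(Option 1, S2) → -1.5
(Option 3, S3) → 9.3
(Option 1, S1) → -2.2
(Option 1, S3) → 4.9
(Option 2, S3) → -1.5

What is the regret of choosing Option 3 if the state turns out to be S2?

Best payoff under S2 is 9.8.
Regret = 9.8 − 4.2 = 5.6.

5.6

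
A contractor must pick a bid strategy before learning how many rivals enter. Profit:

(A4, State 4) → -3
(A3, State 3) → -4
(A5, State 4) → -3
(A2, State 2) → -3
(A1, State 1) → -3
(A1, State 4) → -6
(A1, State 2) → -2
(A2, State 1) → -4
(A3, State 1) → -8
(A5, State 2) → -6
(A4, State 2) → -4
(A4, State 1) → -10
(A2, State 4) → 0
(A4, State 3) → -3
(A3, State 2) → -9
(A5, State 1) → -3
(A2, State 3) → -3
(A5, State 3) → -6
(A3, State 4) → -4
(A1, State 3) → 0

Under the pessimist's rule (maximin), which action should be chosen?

A2

Row minima: A1=-6, A2=-4, A3=-9, A4=-10, A5=-6
Best worst-case = -4 → A2.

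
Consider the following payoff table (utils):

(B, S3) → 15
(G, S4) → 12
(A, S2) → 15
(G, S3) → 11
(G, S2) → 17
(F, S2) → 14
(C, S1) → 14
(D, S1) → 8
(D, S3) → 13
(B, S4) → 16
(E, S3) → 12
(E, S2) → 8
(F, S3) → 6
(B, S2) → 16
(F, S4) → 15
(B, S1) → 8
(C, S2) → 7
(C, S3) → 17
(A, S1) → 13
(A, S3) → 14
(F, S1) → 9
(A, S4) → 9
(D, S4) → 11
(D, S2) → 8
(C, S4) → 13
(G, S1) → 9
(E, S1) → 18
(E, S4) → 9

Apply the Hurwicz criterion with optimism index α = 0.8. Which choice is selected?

E

A: 0.8·15 + 0.2·9 = 13.8
B: 0.8·16 + 0.2·8 = 14.4
C: 0.8·17 + 0.2·7 = 15
D: 0.8·13 + 0.2·8 = 12
E: 0.8·18 + 0.2·8 = 16
F: 0.8·15 + 0.2·6 = 13.2
G: 0.8·17 + 0.2·9 = 15.4
Highest Hurwicz score = 16 → E.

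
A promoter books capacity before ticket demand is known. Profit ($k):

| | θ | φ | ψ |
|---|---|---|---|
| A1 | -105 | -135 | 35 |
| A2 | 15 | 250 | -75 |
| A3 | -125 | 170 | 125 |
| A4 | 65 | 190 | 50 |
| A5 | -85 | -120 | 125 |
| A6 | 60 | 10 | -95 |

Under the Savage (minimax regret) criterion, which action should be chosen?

Column bests: θ=65, φ=250, ψ=125.
A1 regrets: 170, 385, 90 → max 385
A2 regrets: 50, 0, 200 → max 200
A3 regrets: 190, 80, 0 → max 190
A4 regrets: 0, 60, 75 → max 75
A5 regrets: 150, 370, 0 → max 370
A6 regrets: 5, 240, 220 → max 240
Smallest max regret = 75 → A4.

A4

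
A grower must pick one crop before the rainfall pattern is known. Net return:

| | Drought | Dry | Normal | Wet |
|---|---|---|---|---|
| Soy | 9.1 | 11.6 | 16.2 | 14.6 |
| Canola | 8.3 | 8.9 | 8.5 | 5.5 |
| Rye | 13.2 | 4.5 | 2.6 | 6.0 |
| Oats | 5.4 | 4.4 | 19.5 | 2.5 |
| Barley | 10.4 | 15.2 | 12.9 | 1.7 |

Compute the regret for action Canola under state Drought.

4.9

Best payoff under Drought is 13.2.
Regret = 13.2 − 8.3 = 4.9.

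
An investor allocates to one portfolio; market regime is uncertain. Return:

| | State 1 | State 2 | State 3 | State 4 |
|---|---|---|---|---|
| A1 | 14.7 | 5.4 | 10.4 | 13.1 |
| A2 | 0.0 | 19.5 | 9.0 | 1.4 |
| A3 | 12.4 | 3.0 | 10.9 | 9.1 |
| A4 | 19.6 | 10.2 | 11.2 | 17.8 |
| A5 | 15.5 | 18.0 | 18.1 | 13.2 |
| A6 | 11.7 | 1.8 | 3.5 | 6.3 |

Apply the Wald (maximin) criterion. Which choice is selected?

Row minima: A1=5.4, A2=0.0, A3=3.0, A4=10.2, A5=13.2, A6=1.8
Best worst-case = 13.2 → A5.

A5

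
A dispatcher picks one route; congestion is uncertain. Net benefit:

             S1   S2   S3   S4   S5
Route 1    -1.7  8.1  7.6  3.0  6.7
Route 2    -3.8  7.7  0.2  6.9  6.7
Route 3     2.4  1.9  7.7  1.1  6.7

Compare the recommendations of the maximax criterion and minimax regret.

Row maxima: Route 1=8.1, Route 2=7.7, Route 3=7.7
Best best-case = 8.1 → Route 1.
Column bests: S1=2.4, S2=8.1, S3=7.7, S4=6.9, S5=6.7.
Route 1 regrets: 4.1, 0.0, 0.1, 3.9, 0.0 → max 4.1
Route 2 regrets: 6.2, 0.4, 7.5, 0.0, 0.0 → max 7.5
Route 3 regrets: 0.0, 6.2, 0.0, 5.8, 0.0 → max 6.2
Smallest max regret = 4.1 → Route 1.

maximax → Route 1; minimax regret → Route 1 (agree)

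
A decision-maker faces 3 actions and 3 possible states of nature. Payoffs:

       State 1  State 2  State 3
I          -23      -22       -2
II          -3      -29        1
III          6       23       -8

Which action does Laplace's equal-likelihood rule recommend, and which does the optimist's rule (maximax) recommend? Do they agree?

laplace → III; maximax → III (agree)

Row averages: I=-47/3, II=-31/3, III=7
Highest average = 7 → III.
Row maxima: I=-2, II=1, III=23
Best best-case = 23 → III.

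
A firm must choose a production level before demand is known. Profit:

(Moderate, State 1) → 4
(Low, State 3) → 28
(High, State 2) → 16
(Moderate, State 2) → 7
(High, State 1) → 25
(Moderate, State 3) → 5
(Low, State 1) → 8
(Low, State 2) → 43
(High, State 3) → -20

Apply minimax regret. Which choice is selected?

Column bests: State 1=25, State 2=43, State 3=28.
Low regrets: 17, 0, 0 → max 17
Moderate regrets: 21, 36, 23 → max 36
High regrets: 0, 27, 48 → max 48
Smallest max regret = 17 → Low.

Low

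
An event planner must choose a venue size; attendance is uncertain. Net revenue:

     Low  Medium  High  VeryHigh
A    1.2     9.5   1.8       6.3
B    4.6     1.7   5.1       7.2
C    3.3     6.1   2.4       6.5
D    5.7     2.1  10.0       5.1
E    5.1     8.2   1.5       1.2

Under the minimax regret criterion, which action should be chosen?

D

Column bests: Low=5.7, Medium=9.5, High=10.0, VeryHigh=7.2.
A regrets: 4.5, 0.0, 8.2, 0.9 → max 8.2
B regrets: 1.1, 7.8, 4.9, 0.0 → max 7.8
C regrets: 2.4, 3.4, 7.6, 0.7 → max 7.6
D regrets: 0.0, 7.4, 0.0, 2.1 → max 7.4
E regrets: 0.6, 1.3, 8.5, 6.0 → max 8.5
Smallest max regret = 7.4 → D.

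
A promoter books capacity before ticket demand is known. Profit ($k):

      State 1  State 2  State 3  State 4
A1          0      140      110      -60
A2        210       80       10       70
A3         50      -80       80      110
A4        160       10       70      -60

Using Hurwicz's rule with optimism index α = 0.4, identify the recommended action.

A2

A1: 0.4·140 + 0.6·(-60) = 20
A2: 0.4·210 + 0.6·10 = 90
A3: 0.4·110 + 0.6·(-80) = -4
A4: 0.4·160 + 0.6·(-60) = 28
Highest Hurwicz score = 90 → A2.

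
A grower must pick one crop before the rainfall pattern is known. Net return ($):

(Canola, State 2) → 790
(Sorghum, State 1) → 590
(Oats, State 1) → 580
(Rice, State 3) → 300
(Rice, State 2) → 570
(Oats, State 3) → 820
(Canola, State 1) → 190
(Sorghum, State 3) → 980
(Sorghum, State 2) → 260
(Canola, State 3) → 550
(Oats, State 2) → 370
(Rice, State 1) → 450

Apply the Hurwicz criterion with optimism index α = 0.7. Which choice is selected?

Sorghum

Sorghum: 0.7·980 + 0.3·260 = 764
Oats: 0.7·820 + 0.3·370 = 685
Rice: 0.7·570 + 0.3·300 = 489
Canola: 0.7·790 + 0.3·190 = 610
Highest Hurwicz score = 764 → Sorghum.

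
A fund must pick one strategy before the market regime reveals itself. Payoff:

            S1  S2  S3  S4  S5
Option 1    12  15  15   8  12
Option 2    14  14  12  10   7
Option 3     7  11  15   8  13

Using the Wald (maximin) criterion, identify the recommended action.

Row minima: Option 1=8, Option 2=7, Option 3=7
Best worst-case = 8 → Option 1.

Option 1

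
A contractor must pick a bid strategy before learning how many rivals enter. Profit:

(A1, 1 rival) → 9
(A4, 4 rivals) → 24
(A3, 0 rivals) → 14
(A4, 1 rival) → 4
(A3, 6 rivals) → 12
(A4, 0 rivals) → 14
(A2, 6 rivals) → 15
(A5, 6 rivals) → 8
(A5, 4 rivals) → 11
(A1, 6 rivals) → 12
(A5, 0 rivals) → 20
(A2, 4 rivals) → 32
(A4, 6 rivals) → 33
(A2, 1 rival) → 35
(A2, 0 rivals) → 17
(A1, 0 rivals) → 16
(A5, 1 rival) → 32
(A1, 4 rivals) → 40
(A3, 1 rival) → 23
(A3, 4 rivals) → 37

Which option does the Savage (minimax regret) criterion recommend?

A2

Column bests: 0 rivals=20, 1 rival=35, 4 rivals=40, 6 rivals=33.
A1 regrets: 4, 26, 0, 21 → max 26
A2 regrets: 3, 0, 8, 18 → max 18
A3 regrets: 6, 12, 3, 21 → max 21
A4 regrets: 6, 31, 16, 0 → max 31
A5 regrets: 0, 3, 29, 25 → max 29
Smallest max regret = 18 → A2.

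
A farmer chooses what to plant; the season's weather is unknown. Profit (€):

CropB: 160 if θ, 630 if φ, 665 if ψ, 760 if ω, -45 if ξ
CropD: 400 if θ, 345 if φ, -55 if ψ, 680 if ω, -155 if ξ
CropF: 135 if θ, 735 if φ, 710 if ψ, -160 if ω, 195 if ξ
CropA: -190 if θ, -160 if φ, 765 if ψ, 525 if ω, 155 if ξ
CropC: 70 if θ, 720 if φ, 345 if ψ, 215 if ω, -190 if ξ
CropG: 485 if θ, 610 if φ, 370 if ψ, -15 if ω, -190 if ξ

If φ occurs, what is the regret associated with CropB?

105

Best payoff under φ is 735.
Regret = 735 − 630 = 105.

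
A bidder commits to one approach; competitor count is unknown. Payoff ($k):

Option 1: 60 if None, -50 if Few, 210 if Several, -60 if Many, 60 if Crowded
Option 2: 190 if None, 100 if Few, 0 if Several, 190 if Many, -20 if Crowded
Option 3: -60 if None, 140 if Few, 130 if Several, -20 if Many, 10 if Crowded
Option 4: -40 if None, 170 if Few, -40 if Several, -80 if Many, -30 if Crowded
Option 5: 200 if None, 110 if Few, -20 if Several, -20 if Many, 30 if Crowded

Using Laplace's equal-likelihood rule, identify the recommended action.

Option 2

Row averages: Option 1=44, Option 2=92, Option 3=40, Option 4=-4, Option 5=60
Highest average = 92 → Option 2.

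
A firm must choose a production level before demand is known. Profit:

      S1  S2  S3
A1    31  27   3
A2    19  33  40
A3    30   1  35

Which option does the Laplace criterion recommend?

A2

Row averages: A1=61/3, A2=92/3, A3=22
Highest average = 92/3 → A2.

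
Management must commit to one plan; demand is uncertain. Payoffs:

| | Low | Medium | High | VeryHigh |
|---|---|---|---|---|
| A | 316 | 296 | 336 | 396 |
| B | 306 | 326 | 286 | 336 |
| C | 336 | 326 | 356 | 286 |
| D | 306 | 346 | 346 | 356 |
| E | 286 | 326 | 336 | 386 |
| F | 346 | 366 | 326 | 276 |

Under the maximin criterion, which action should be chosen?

Row minima: A=296, B=286, C=286, D=306, E=286, F=276
Best worst-case = 306 → D.

D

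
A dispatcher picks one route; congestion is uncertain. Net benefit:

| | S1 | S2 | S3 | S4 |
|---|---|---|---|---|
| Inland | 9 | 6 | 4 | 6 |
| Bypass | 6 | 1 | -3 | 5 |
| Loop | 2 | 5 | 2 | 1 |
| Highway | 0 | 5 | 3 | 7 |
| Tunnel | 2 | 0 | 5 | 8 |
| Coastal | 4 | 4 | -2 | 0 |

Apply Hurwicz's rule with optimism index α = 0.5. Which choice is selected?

Inland

Inland: 0.5·9 + 0.5·4 = 6.5
Bypass: 0.5·6 + 0.5·(-3) = 1.5
Loop: 0.5·5 + 0.5·1 = 3
Highway: 0.5·7 + 0.5·0 = 3.5
Tunnel: 0.5·8 + 0.5·0 = 4
Coastal: 0.5·4 + 0.5·(-2) = 1
Highest Hurwicz score = 6.5 → Inland.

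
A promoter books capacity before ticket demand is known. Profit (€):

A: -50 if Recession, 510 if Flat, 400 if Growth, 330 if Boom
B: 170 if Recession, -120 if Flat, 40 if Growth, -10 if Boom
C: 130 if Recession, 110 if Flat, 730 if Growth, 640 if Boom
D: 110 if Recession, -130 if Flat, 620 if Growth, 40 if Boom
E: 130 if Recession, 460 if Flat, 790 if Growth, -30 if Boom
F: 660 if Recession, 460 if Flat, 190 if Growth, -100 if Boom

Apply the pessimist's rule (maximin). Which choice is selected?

Row minima: A=-50, B=-120, C=110, D=-130, E=-30, F=-100
Best worst-case = 110 → C.

C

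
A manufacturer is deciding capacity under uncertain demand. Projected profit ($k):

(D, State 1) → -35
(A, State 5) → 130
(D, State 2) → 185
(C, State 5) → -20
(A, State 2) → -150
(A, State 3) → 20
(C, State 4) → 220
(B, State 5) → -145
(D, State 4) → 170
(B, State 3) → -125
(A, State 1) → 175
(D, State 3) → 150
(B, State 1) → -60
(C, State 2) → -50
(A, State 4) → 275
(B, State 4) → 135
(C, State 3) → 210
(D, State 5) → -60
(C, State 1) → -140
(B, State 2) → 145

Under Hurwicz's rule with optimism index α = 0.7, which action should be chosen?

A: 0.7·275 + 0.3·(-150) = 147.5
B: 0.7·145 + 0.3·(-145) = 58
C: 0.7·220 + 0.3·(-140) = 112
D: 0.7·185 + 0.3·(-60) = 111.5
Highest Hurwicz score = 147.5 → A.

A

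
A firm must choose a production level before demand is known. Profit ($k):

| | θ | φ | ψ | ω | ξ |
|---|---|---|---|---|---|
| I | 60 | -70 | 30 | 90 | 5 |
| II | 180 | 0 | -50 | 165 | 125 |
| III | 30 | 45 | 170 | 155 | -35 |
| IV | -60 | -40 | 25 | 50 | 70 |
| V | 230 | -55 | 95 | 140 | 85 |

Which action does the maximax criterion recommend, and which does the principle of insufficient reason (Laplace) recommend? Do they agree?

Row maxima: I=90, II=180, III=170, IV=70, V=230
Best best-case = 230 → V.
Row averages: I=23, II=84, III=73, IV=9, V=99
Highest average = 99 → V.

maximax → V; laplace → V (agree)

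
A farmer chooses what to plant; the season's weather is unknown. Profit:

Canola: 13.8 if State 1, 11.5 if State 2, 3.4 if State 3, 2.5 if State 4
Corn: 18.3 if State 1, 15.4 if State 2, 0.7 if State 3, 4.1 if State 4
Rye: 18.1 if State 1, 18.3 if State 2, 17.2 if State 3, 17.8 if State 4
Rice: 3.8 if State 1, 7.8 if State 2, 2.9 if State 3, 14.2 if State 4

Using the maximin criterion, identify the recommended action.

Row minima: Canola=2.5, Corn=0.7, Rye=17.2, Rice=2.9
Best worst-case = 17.2 → Rye.

Rye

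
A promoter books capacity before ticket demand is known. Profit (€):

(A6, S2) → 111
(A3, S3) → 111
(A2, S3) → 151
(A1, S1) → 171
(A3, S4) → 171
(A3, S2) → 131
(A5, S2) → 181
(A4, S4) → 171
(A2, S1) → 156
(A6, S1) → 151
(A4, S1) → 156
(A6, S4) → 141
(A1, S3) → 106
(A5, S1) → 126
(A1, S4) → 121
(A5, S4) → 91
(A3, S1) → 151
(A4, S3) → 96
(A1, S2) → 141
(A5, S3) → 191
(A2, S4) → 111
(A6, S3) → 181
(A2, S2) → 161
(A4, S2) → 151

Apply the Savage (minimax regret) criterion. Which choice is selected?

Column bests: S1=171, S2=181, S3=191, S4=171.
A1 regrets: 0, 40, 85, 50 → max 85
A2 regrets: 15, 20, 40, 60 → max 60
A3 regrets: 20, 50, 80, 0 → max 80
A4 regrets: 15, 30, 95, 0 → max 95
A5 regrets: 45, 0, 0, 80 → max 80
A6 regrets: 20, 70, 10, 30 → max 70
Smallest max regret = 60 → A2.

A2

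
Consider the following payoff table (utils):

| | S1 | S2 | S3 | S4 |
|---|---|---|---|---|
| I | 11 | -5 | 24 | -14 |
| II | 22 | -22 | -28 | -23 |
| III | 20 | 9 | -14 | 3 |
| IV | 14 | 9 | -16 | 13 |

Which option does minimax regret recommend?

Column bests: S1=22, S2=9, S3=24, S4=13.
I regrets: 11, 14, 0, 27 → max 27
II regrets: 0, 31, 52, 36 → max 52
III regrets: 2, 0, 38, 10 → max 38
IV regrets: 8, 0, 40, 0 → max 40
Smallest max regret = 27 → I.

I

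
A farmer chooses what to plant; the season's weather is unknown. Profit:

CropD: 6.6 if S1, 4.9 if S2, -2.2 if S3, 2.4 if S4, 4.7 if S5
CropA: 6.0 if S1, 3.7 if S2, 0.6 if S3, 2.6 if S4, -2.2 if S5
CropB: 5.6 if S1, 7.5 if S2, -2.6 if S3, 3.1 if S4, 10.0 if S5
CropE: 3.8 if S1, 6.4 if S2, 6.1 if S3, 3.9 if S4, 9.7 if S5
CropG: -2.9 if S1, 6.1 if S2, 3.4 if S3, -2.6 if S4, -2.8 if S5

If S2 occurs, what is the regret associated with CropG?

1.4

Best payoff under S2 is 7.5.
Regret = 7.5 − 6.1 = 1.4.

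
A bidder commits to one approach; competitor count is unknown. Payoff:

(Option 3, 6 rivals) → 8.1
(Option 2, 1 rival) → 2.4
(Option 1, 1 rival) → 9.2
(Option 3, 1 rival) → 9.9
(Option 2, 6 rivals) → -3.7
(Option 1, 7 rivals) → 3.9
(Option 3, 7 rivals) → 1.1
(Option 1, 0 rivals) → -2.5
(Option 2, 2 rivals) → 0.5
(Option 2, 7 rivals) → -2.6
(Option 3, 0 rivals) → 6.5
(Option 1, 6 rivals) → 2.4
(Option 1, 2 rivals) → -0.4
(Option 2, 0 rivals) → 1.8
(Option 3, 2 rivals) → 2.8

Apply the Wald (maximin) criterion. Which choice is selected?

Row minima: Option 1=-2.5, Option 2=-3.7, Option 3=1.1
Best worst-case = 1.1 → Option 3.

Option 3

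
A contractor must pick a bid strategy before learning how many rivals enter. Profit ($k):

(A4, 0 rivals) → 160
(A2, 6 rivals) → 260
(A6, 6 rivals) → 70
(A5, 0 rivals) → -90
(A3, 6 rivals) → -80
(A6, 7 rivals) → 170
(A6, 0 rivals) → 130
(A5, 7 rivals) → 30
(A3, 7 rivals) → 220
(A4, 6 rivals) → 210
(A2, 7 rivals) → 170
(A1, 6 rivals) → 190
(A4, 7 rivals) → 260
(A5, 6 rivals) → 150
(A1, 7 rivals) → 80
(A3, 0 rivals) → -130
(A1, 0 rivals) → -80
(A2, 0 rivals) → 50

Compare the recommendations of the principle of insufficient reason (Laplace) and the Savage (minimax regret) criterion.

laplace → A4; minimax regret → A4 (agree)

Row averages: A1=190/3, A2=160, A3=10/3, A4=210, A5=30, A6=370/3
Highest average = 210 → A4.
Column bests: 0 rivals=160, 6 rivals=260, 7 rivals=260.
A1 regrets: 240, 70, 180 → max 240
A2 regrets: 110, 0, 90 → max 110
A3 regrets: 290, 340, 40 → max 340
A4 regrets: 0, 50, 0 → max 50
A5 regrets: 250, 110, 230 → max 250
A6 regrets: 30, 190, 90 → max 190
Smallest max regret = 50 → A4.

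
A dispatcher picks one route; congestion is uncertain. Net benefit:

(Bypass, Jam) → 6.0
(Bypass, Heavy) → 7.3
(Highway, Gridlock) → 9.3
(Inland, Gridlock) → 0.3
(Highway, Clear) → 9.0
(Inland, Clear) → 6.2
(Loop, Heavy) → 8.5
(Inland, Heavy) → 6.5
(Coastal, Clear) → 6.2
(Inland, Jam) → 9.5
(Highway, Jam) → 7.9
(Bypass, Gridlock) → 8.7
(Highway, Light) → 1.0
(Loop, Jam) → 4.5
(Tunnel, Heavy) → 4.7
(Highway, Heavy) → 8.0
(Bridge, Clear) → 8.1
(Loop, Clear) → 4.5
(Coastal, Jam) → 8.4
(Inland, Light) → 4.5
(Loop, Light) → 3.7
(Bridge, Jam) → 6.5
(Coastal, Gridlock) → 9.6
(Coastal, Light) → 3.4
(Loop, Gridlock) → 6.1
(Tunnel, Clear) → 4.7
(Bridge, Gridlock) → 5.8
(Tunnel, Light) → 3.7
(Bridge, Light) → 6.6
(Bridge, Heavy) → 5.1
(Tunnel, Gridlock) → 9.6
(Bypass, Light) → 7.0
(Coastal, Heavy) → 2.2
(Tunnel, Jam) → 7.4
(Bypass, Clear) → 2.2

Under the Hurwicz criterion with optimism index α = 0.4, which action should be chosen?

Highway: 0.4·9.3 + 0.6·1.0 = 4.32
Bypass: 0.4·8.7 + 0.6·2.2 = 4.8
Tunnel: 0.4·9.6 + 0.6·3.7 = 6.06
Loop: 0.4·8.5 + 0.6·3.7 = 5.62
Inland: 0.4·9.5 + 0.6·0.3 = 3.98
Coastal: 0.4·9.6 + 0.6·2.2 = 5.16
Bridge: 0.4·8.1 + 0.6·5.1 = 6.3
Highest Hurwicz score = 6.3 → Bridge.

Bridge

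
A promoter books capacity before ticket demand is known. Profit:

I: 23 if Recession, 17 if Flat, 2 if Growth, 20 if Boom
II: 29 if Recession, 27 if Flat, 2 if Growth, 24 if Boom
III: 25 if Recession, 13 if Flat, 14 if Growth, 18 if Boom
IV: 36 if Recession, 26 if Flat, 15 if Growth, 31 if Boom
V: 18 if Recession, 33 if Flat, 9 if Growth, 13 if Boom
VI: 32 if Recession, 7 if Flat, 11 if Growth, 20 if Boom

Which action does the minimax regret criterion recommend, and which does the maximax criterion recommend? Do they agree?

minimax regret → IV; maximax → IV (agree)

Column bests: Recession=36, Flat=33, Growth=15, Boom=31.
I regrets: 13, 16, 13, 11 → max 16
II regrets: 7, 6, 13, 7 → max 13
III regrets: 11, 20, 1, 13 → max 20
IV regrets: 0, 7, 0, 0 → max 7
V regrets: 18, 0, 6, 18 → max 18
VI regrets: 4, 26, 4, 11 → max 26
Smallest max regret = 7 → IV.
Row maxima: I=23, II=29, III=25, IV=36, V=33, VI=32
Best best-case = 36 → IV.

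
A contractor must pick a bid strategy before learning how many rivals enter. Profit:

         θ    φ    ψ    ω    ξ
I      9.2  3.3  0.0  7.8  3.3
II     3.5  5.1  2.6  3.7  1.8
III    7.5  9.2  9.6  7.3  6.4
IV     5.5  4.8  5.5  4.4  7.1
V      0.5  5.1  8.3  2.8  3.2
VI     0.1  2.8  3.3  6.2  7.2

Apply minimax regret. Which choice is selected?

Column bests: θ=9.2, φ=9.2, ψ=9.6, ω=7.8, ξ=7.2.
I regrets: 0.0, 5.9, 9.6, 0.0, 3.9 → max 9.6
II regrets: 5.7, 4.1, 7.0, 4.1, 5.4 → max 7.0
III regrets: 1.7, 0.0, 0.0, 0.5, 0.8 → max 1.7
IV regrets: 3.7, 4.4, 4.1, 3.4, 0.1 → max 4.4
V regrets: 8.7, 4.1, 1.3, 5.0, 4.0 → max 8.7
VI regrets: 9.1, 6.4, 6.3, 1.6, 0.0 → max 9.1
Smallest max regret = 1.7 → III.

III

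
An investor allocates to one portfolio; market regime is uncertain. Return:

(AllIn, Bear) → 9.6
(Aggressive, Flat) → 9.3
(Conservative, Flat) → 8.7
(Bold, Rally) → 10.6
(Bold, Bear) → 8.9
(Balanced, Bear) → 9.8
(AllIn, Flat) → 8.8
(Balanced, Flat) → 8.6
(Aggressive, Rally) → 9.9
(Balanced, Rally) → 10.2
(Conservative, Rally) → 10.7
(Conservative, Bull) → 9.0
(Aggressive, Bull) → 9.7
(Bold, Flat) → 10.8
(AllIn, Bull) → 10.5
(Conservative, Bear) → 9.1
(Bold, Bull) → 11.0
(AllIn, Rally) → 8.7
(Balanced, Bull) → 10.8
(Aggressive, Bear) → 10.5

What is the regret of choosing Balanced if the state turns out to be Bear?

0.7

Best payoff under Bear is 10.5.
Regret = 10.5 − 9.8 = 0.7.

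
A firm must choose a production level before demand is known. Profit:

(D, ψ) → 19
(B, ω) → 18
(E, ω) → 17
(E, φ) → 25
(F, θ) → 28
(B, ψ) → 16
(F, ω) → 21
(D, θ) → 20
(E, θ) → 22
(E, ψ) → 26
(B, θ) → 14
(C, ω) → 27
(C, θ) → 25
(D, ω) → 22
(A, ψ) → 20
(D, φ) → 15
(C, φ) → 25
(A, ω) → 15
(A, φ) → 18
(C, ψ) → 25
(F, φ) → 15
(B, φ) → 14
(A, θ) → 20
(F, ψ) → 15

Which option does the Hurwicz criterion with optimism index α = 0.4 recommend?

A: 0.4·20 + 0.6·15 = 17
B: 0.4·18 + 0.6·14 = 15.6
C: 0.4·27 + 0.6·25 = 25.8
D: 0.4·22 + 0.6·15 = 17.8
E: 0.4·26 + 0.6·17 = 20.6
F: 0.4·28 + 0.6·15 = 20.2
Highest Hurwicz score = 25.8 → C.

C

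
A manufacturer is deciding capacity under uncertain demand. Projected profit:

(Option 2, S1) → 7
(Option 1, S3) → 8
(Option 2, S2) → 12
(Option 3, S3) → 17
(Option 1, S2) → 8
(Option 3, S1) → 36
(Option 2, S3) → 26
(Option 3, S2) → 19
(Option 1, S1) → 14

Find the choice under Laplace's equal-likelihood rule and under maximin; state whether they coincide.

Row averages: Option 1=10, Option 2=15, Option 3=24
Highest average = 24 → Option 3.
Row minima: Option 1=8, Option 2=7, Option 3=17
Best worst-case = 17 → Option 3.

laplace → Option 3; maximin → Option 3 (agree)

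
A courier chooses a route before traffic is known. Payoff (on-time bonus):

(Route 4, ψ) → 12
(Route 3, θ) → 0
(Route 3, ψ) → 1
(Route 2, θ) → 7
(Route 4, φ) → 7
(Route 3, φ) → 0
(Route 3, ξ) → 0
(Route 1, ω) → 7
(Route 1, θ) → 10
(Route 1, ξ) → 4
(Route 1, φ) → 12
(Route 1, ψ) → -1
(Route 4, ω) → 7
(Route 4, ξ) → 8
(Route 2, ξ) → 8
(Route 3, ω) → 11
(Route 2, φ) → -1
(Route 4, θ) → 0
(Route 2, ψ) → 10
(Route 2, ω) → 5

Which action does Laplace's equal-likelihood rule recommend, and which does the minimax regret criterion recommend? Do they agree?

laplace → Route 4; minimax regret → Route 4 (agree)

Row averages: Route 1=6.4, Route 2=5.8, Route 3=2.4, Route 4=6.8
Highest average = 6.8 → Route 4.
Column bests: θ=10, φ=12, ψ=12, ω=11, ξ=8.
Route 1 regrets: 0, 0, 13, 4, 4 → max 13
Route 2 regrets: 3, 13, 2, 6, 0 → max 13
Route 3 regrets: 10, 12, 11, 0, 8 → max 12
Route 4 regrets: 10, 5, 0, 4, 0 → max 10
Smallest max regret = 10 → Route 4.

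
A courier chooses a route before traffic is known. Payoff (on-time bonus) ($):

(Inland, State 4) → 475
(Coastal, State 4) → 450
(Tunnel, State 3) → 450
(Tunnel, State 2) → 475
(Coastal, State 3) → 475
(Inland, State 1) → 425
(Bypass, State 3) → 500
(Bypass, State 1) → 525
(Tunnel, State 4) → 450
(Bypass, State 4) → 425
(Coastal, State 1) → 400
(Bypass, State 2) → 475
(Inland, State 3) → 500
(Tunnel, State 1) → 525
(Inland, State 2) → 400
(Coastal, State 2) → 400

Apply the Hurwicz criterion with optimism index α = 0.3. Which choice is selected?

Tunnel

Tunnel: 0.3·525 + 0.7·450 = 472.5
Coastal: 0.3·475 + 0.7·400 = 422.5
Inland: 0.3·500 + 0.7·400 = 430
Bypass: 0.3·525 + 0.7·425 = 455
Highest Hurwicz score = 472.5 → Tunnel.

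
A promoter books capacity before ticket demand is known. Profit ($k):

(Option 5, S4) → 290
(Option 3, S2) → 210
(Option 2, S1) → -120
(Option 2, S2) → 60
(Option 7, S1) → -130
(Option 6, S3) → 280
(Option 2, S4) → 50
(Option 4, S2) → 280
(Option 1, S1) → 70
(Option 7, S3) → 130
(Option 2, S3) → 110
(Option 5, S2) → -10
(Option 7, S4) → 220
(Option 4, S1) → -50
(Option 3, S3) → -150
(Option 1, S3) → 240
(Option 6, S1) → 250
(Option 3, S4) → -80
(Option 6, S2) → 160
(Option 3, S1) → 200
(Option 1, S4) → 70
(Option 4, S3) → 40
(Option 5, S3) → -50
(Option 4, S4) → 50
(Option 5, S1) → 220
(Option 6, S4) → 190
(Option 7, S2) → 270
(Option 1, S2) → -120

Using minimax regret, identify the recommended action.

Option 6

Column bests: S1=250, S2=280, S3=280, S4=290.
Option 1 regrets: 180, 400, 40, 220 → max 400
Option 2 regrets: 370, 220, 170, 240 → max 370
Option 3 regrets: 50, 70, 430, 370 → max 430
Option 4 regrets: 300, 0, 240, 240 → max 300
Option 5 regrets: 30, 290, 330, 0 → max 330
Option 6 regrets: 0, 120, 0, 100 → max 120
Option 7 regrets: 380, 10, 150, 70 → max 380
Smallest max regret = 120 → Option 6.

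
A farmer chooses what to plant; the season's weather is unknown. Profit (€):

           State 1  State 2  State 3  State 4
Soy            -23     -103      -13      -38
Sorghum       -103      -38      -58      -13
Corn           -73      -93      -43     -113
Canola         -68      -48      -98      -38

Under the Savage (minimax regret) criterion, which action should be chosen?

Soy

Column bests: State 1=-23, State 2=-38, State 3=-13, State 4=-13.
Soy regrets: 0, 65, 0, 25 → max 65
Sorghum regrets: 80, 0, 45, 0 → max 80
Corn regrets: 50, 55, 30, 100 → max 100
Canola regrets: 45, 10, 85, 25 → max 85
Smallest max regret = 65 → Soy.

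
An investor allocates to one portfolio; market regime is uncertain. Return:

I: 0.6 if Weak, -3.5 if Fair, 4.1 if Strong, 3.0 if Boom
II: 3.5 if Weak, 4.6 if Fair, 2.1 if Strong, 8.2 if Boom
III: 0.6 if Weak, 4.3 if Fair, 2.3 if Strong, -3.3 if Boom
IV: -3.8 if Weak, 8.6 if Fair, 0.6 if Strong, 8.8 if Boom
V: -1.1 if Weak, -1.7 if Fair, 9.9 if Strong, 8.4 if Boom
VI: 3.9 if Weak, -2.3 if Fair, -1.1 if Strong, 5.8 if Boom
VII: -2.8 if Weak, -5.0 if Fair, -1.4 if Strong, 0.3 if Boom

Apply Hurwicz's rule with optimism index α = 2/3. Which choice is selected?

II

I: 2/3·4.1 + 1/3·(-3.5) = 47/30
II: 2/3·8.2 + 1/3·2.1 = 37/6
III: 2/3·4.3 + 1/3·(-3.3) = 53/30
IV: 2/3·8.8 + 1/3·(-3.8) = 4.6
V: 2/3·9.9 + 1/3·(-1.7) = 181/30
VI: 2/3·5.8 + 1/3·(-2.3) = 3.1
VII: 2/3·0.3 + 1/3·(-5.0) = -22/15
Highest Hurwicz score = 37/6 → II.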